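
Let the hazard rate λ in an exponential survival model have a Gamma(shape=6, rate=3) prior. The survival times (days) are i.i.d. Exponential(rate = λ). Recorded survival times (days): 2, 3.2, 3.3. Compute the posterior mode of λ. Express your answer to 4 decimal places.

λ̂_MAP = 0.6957

The Exponential(rate=λ) likelihood is ∝ λ^n e^(−λΣtᵢ). Here n = 3 and Σtᵢ = 2 + 3.2 + 3.3 = 8.5.
Posterior ∝ λ^5e^(−3λ) · λ^3e^(−8.5λ) = λ^8e^(−11.5λ), i.e. Gamma(9, 11.5).
Mode = (a−1)/b = 8/11.5 ≈ 0.6957.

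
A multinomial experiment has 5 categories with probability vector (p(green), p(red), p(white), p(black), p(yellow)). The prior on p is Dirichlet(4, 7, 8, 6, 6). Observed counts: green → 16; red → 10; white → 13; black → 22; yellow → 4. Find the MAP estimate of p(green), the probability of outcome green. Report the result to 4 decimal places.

MAP estimate of p(green) = 0.2088

The posterior is Dirichlet(αᵢ + nᵢ) = Dirichlet(20, 17, 21, 28, 10).
For a Dirichlet(a₁,…,a_K) with all aᵢ > 1, the mode has j-th component (aⱼ − 1)/(Σaᵢ − K).
Here Σaᵢ = 96 and K = 5, so p(green) = (20 − 1)/(96 − 5) = 19/91 ≈ 0.2088.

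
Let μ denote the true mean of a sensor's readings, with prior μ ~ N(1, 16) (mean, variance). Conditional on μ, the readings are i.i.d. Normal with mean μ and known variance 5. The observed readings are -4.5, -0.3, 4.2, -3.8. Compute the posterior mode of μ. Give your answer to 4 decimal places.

μ̂_MAP = -0.9478

n = 4; x̄ = ((-4.5) + (-0.3) + 4.2 + (-3.8))/4 = -4.4/4 = -1.1.
For a Normal prior and Normal likelihood with known variance, the posterior is Normal; its mode equals its mean, the precision-weighted average.
Prior precision 1/σ₀² = 1/16 = 0.0625; data precision n/σ² = 4/5 = 0.8.
μ̂ = (0.0625·1 + 0.8·(-1.1)) / (0.0625 + 0.8) = (-0.8175)/0.8625 = -109/115 ≈ -0.9478.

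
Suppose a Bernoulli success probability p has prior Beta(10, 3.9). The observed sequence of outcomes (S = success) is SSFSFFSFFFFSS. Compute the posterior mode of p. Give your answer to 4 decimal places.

Prior: Beta(10, 3.9).
Data: 6 successes in 13 trials (from the sequence). The binomial likelihood contributes p^6(1−p)^7, so the posterior is Beta(10+6, 3.9+7) = Beta(16, 10.9).
For Beta(a, b) with a, b > 1 the mode is (a−1)/(a+b−2) = 15/24.9 ≈ 0.6024.

p̂_MAP = 0.6024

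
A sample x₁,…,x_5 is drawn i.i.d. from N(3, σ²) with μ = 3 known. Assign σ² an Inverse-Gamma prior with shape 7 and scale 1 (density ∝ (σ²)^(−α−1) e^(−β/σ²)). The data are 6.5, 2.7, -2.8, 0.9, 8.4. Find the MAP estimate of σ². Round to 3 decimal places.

Sum of squared deviations about the known mean: SS = (6.5−3)² + (2.7−3)² + (-2.8−3)² + (0.9−3)² + (8.4−3)² = 79.55.
The Normal likelihood contributes (σ²)^(−n/2) exp(−SS/(2σ²)), so the posterior is Inverse-Gamma(α + n/2, β + SS/2) = Inverse-Gamma(9.5, 40.775).
The mode of Inverse-Gamma(a, b) is b/(a+1) = 40.775/10.5 ≈ 3.883.

σ̂²_MAP = 3.883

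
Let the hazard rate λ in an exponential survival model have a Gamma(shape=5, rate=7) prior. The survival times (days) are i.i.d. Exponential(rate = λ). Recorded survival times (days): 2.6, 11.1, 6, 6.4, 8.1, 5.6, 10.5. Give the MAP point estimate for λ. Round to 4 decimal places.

λ̂_MAP = 0.1920

The Exponential(rate=λ) likelihood is ∝ λ^n e^(−λΣtᵢ). Here n = 7 and Σtᵢ = 2.6 + 11.1 + 6 + 6.4 + 8.1 + 5.6 + 10.5 = 50.3.
Posterior ∝ λ^4e^(−7λ) · λ^7e^(−50.3λ) = λ^11e^(−57.3λ), i.e. Gamma(12, 57.3).
Mode = (a−1)/b = 11/57.3 ≈ 0.1920.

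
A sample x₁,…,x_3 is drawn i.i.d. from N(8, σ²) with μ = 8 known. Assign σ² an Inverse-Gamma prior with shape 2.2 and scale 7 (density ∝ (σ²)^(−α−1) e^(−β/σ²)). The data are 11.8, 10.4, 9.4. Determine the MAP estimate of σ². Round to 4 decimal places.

σ̂²_MAP = 3.8468

Sum of squared deviations about the known mean: SS = (11.8−8)² + (10.4−8)² + (9.4−8)² = 22.16.
The Normal likelihood contributes (σ²)^(−n/2) exp(−SS/(2σ²)), so the posterior is Inverse-Gamma(α + n/2, β + SS/2) = Inverse-Gamma(3.7, 18.08).
The mode of Inverse-Gamma(a, b) is b/(a+1) = 18.08/4.7 ≈ 3.8468.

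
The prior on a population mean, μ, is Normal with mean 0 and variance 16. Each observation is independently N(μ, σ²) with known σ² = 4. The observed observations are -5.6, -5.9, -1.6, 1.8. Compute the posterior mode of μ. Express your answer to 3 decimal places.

n = 4; x̄ = ((-5.6) + (-5.9) + (-1.6) + 1.8)/4 = -11.3/4 = -2.825.
For a Normal prior and Normal likelihood with known variance, the posterior is Normal; its mode equals its mean, the precision-weighted average.
Prior precision 1/σ₀² = 1/16 = 0.0625; data precision n/σ² = 4/4 = 1.
μ̂ = (0.0625·0 + 1·(-2.825)) / (0.0625 + 1) = (-2.825)/1.0625 = -226/85 ≈ -2.659.

μ̂_MAP = -2.659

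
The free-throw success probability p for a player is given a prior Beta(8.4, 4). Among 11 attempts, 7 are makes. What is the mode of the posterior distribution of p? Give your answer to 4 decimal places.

Prior: Beta(8.4, 4).
Data: 7 successes in 11 trials. The binomial likelihood contributes p^7(1−p)^4, so the posterior is Beta(8.4+7, 4+4) = Beta(15.4, 8).
For Beta(a, b) with a, b > 1 the mode is (a−1)/(a+b−2) = 14.4/21.4 ≈ 0.6729.

p̂_MAP = 0.6729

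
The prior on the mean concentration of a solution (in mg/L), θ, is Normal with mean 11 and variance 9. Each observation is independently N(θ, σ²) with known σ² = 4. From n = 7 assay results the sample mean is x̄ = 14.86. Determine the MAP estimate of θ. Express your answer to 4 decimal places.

n = 7, x̄ = 14.86.
For a Normal prior and Normal likelihood with known variance, the posterior is Normal; its mode equals its mean, the precision-weighted average.
Prior precision 1/σ₀² = 1/9; data precision n/σ² = 7/4 = 1.75.
θ̂ = ((1/9)·11 + 1.75·14.86) / (1/9 + 1.75) = (49009/1800)/(67/36) = 49009/3350 ≈ 14.6296.

θ̂_MAP = 14.6296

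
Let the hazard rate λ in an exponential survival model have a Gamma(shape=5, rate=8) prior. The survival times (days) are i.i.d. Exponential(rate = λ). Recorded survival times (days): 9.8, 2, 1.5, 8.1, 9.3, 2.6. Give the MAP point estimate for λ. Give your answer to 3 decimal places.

The Exponential(rate=λ) likelihood is ∝ λ^n e^(−λΣtᵢ). Here n = 6 and Σtᵢ = 9.8 + 2 + 1.5 + 8.1 + 9.3 + 2.6 = 33.3.
Posterior ∝ λ^4e^(−8λ) · λ^6e^(−33.3λ) = λ^10e^(−41.3λ), i.e. Gamma(11, 41.3).
Mode = (a−1)/b = 10/41.3 ≈ 0.242.

λ̂_MAP = 0.242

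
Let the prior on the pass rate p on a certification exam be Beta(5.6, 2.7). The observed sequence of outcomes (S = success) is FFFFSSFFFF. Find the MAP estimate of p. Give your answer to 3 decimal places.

Prior: Beta(5.6, 2.7).
Data: 2 successes in 10 trials (from the sequence). The binomial likelihood contributes p^2(1−p)^8, so the posterior is Beta(5.6+2, 2.7+8) = Beta(7.6, 10.7).
For Beta(a, b) with a, b > 1 the mode is (a−1)/(a+b−2) = 6.6/16.3 ≈ 0.405.

p̂_MAP = 0.405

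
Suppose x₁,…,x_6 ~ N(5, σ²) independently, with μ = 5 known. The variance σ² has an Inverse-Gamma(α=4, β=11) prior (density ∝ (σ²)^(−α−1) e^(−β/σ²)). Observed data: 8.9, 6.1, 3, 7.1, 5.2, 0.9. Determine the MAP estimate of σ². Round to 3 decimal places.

σ̂²_MAP = 3.980

Sum of squared deviations about the known mean: SS = (8.9−5)² + (6.1−5)² + (3−5)² + (7.1−5)² + (5.2−5)² + (0.9−5)² = 41.68.
The Normal likelihood contributes (σ²)^(−n/2) exp(−SS/(2σ²)), so the posterior is Inverse-Gamma(α + n/2, β + SS/2) = Inverse-Gamma(7, 31.84).
The mode of Inverse-Gamma(a, b) is b/(a+1) = 31.84/8 ≈ 3.980.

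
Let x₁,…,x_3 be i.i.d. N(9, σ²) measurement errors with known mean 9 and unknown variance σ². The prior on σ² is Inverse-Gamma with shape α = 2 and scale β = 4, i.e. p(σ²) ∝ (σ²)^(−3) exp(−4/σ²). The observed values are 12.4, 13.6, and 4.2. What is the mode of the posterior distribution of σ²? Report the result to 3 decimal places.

Sum of squared deviations about the known mean: SS = (12.4−9)² + (13.6−9)² + (4.2−9)² = 55.76.
The Normal likelihood contributes (σ²)^(−n/2) exp(−SS/(2σ²)), so the posterior is Inverse-Gamma(α + n/2, β + SS/2) = Inverse-Gamma(3.5, 31.88).
The mode of Inverse-Gamma(a, b) is b/(a+1) = 31.88/4.5 ≈ 7.084.

σ̂²_MAP = 7.084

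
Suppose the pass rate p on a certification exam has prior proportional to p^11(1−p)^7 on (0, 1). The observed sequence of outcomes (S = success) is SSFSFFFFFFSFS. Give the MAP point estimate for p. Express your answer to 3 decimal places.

The prior density ∝ p^11(1−p)^7 is the kernel of Beta(12, 8).
Data: 5 successes in 13 trials (from the sequence). The binomial likelihood contributes p^5(1−p)^8, so the posterior is Beta(12+5, 8+8) = Beta(17, 16).
For Beta(a, b) with a, b > 1 the mode is (a−1)/(a+b−2) = 16/31 ≈ 0.516.

p̂_MAP = 0.516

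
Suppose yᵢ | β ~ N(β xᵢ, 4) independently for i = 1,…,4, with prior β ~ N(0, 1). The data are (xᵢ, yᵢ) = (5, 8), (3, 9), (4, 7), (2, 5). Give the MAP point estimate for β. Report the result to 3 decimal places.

log p(β | y) = −Σ(yᵢ − βxᵢ)²/(2·4) − β²/(2·1) + const.
Setting the derivative to zero: Σxᵢ(yᵢ − βxᵢ)/4 − β/1 = 0, so β = Σxᵢyᵢ / (Σxᵢ² + σ²/τ²).
Σxᵢyᵢ = 5·8 + 3·9 + 4·7 + 2·5 = 105; Σxᵢ² = 54; σ²/τ² = 4.
β̂_MAP = 105 / (54 + 4) = 105/58 ≈ 1.810.

β̂_MAP = 1.810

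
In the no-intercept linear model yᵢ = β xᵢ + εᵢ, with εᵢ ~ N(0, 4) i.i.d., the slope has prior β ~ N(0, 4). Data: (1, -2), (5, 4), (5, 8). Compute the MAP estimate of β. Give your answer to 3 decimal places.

log p(β | y) = −Σ(yᵢ − βxᵢ)²/(2·4) − β²/(2·4) + const.
Setting the derivative to zero: Σxᵢ(yᵢ − βxᵢ)/4 − β/4 = 0, so β = Σxᵢyᵢ / (Σxᵢ² + σ²/τ²).
Σxᵢyᵢ = 1·(-2) + 5·4 + 5·8 = 58; Σxᵢ² = 51; σ²/τ² = 1.
β̂_MAP = 58 / (51 + 1) = 58/52 ≈ 1.115.

β̂_MAP = 1.115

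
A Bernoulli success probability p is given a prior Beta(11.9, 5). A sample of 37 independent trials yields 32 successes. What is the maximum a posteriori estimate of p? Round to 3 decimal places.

p̂_MAP = 0.827

Prior: Beta(11.9, 5).
Data: 32 successes in 37 trials. The binomial likelihood contributes p^32(1−p)^5, so the posterior is Beta(11.9+32, 5+5) = Beta(43.9, 10).
For Beta(a, b) with a, b > 1 the mode is (a−1)/(a+b−2) = 42.9/51.9 ≈ 0.827.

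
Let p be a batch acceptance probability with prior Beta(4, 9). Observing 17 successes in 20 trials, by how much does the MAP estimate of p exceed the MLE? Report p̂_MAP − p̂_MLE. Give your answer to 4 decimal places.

Posterior is Beta(21, 12); MAP = (21−1)/(33−2) = 20/31 ≈ 0.64516.
MLE ignores the prior: p̂_MLE = k/n = 17/20 ≈ 0.85000.
Difference = 20/31 − 17/20 = -127/620 ≈ -0.2048.

MAP − MLE = -0.2048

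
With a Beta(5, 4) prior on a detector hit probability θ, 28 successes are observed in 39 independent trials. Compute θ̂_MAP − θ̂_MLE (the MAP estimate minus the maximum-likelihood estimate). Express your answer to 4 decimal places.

MAP − MLE = -0.0223

Posterior is Beta(33, 15); MAP = (33−1)/(48−2) = 32/46 ≈ 0.69565.
MLE ignores the prior: θ̂_MLE = k/n = 28/39 ≈ 0.71795.
Difference = 32/46 − 28/39 = -20/897 ≈ -0.0223.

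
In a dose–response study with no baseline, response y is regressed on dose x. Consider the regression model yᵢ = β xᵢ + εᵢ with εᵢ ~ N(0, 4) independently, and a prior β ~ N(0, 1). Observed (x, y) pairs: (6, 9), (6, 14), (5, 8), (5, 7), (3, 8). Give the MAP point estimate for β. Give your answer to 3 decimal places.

log p(β | y) = −Σ(yᵢ − βxᵢ)²/(2·4) − β²/(2·1) + const.
Setting the derivative to zero: Σxᵢ(yᵢ − βxᵢ)/4 − β/1 = 0, so β = Σxᵢyᵢ / (Σxᵢ² + σ²/τ²).
Σxᵢyᵢ = 6·9 + 6·14 + 5·8 + 5·7 + 3·8 = 237; Σxᵢ² = 131; σ²/τ² = 4.
β̂_MAP = 237 / (131 + 4) = 237/135 ≈ 1.756.

β̂_MAP = 1.756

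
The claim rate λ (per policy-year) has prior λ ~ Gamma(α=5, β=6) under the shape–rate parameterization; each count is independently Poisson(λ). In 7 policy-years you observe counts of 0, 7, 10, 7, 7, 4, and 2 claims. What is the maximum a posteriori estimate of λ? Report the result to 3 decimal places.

λ̂_MAP = 3.154

Σxᵢ = 0+7+10+7+7+4+2 = 37, with n = 7.
Posterior ∝ λ^4e^(−6λ) · λ^37e^(−7λ) = λ^41e^(−13λ), i.e. Gamma(shape=42, rate=13).
The mode of a Gamma(a, b) with a ≥ 1 (shape–rate) is (a−1)/b = 41/13 ≈ 3.154.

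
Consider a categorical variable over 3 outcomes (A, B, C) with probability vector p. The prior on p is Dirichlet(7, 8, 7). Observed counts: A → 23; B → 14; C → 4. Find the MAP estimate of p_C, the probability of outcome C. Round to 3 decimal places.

MAP estimate of p_C = 0.167

The posterior is Dirichlet(αᵢ + nᵢ) = Dirichlet(30, 22, 11).
For a Dirichlet(a₁,…,a_K) with all aᵢ > 1, the mode has j-th component (aⱼ − 1)/(Σaᵢ − K).
Here Σaᵢ = 63 and K = 3, so p_C = (11 − 1)/(63 − 3) = 10/60 ≈ 0.167.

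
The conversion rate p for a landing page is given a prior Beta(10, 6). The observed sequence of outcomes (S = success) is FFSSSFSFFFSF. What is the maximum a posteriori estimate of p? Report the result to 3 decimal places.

p̂_MAP = 0.538

Prior: Beta(10, 6).
Data: 5 successes in 12 trials (from the sequence). The binomial likelihood contributes p^5(1−p)^7, so the posterior is Beta(10+5, 6+7) = Beta(15, 13).
For Beta(a, b) with a, b > 1 the mode is (a−1)/(a+b−2) = 14/26 ≈ 0.538.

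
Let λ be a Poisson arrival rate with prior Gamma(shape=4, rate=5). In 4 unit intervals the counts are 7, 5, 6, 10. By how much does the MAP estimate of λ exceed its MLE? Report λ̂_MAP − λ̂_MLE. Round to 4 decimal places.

MAP − MLE = -3.5556

Σxᵢ = 28. Posterior is Gamma(32, 9); MAP = (32−1)/9 = 31/9 ≈ 3.44444.
MLE = x̄ = 28/4 ≈ 7.00000.
Difference = 31/9 − 28/4 = -32/9 ≈ -3.5556.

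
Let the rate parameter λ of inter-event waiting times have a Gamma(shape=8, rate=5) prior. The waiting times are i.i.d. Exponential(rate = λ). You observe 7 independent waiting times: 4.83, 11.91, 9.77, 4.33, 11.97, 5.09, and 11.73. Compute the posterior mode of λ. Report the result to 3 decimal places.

The Exponential(rate=λ) likelihood is ∝ λ^n e^(−λΣtᵢ). Here n = 7 and Σtᵢ = 4.83 + 11.91 + 9.77 + 4.33 + 11.97 + 5.09 + 11.73 = 59.63.
Posterior ∝ λ^7e^(−5λ) · λ^7e^(−59.63λ) = λ^14e^(−64.63λ), i.e. Gamma(15, 64.63).
Mode = (a−1)/b = 14/64.63 ≈ 0.217.

λ̂_MAP = 0.217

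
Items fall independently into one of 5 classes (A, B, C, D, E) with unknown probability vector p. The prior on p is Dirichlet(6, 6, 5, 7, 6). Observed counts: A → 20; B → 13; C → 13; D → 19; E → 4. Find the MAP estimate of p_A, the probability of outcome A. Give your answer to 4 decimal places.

The posterior is Dirichlet(αᵢ + nᵢ) = Dirichlet(26, 19, 18, 26, 10).
For a Dirichlet(a₁,…,a_K) with all aᵢ > 1, the mode has j-th component (aⱼ − 1)/(Σaᵢ − K).
Here Σaᵢ = 99 and K = 5, so p_A = (26 − 1)/(99 − 5) = 25/94 ≈ 0.2660.

MAP estimate of p_A = 0.2660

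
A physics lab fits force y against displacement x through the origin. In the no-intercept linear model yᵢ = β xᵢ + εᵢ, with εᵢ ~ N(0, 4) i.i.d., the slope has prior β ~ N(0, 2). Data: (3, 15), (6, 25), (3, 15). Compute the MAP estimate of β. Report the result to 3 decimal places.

β̂_MAP = 4.286

log p(β | y) = −Σ(yᵢ − βxᵢ)²/(2·4) − β²/(2·2) + const.
Setting the derivative to zero: Σxᵢ(yᵢ − βxᵢ)/4 − β/2 = 0, so β = Σxᵢyᵢ / (Σxᵢ² + σ²/τ²).
Σxᵢyᵢ = 3·15 + 6·25 + 3·15 = 240; Σxᵢ² = 54; σ²/τ² = 2.
β̂_MAP = 240 / (54 + 2) = 240/56 ≈ 4.286.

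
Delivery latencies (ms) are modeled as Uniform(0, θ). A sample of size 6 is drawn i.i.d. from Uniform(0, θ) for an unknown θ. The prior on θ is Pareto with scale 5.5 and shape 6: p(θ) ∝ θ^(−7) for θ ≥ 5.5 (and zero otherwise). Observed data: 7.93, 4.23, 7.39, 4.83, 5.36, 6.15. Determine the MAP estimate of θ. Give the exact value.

The Uniform(0, θ) likelihood is θ^(−n) for θ ≥ max(xᵢ), zero otherwise. Here max(xᵢ) = 7.93.
Posterior ∝ θ^(−7) · θ^(−6) = θ^(−13) on θ ≥ max(5.5, 7.93) = 7.93.
This density is strictly decreasing in θ, so the posterior mode lies at the lower boundary of the support.

θ̂_MAP = 7.93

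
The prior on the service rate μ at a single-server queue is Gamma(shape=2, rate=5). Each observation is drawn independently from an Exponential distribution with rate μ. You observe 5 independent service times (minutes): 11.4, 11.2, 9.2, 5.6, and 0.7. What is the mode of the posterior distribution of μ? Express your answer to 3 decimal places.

The Exponential(rate=μ) likelihood is ∝ μ^n e^(−μΣtᵢ). Here n = 5 and Σtᵢ = 11.4 + 11.2 + 9.2 + 5.6 + 0.7 = 38.1.
Posterior ∝ μe^(−5μ) · μ^5e^(−38.1μ) = μ^6e^(−43.1μ), i.e. Gamma(7, 43.1).
Mode = (a−1)/b = 6/43.1 ≈ 0.139.

μ̂_MAP = 0.139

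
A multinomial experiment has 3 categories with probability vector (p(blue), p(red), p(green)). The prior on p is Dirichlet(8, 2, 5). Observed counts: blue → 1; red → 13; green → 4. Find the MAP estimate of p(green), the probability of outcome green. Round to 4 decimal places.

MAP estimate of p(green) = 0.2667

The posterior is Dirichlet(αᵢ + nᵢ) = Dirichlet(9, 15, 9).
For a Dirichlet(a₁,…,a_K) with all aᵢ > 1, the mode has j-th component (aⱼ − 1)/(Σaᵢ − K).
Here Σaᵢ = 33 and K = 3, so p(green) = (9 − 1)/(33 − 3) = 8/30 ≈ 0.2667.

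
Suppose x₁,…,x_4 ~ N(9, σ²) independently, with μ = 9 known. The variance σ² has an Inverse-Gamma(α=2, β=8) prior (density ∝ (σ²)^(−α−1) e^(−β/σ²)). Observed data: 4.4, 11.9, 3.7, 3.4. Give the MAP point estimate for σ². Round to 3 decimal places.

σ̂²_MAP = 10.502

Sum of squared deviations about the known mean: SS = (4.4−9)² + (11.9−9)² + (3.7−9)² + (3.4−9)² = 89.02.
The Normal likelihood contributes (σ²)^(−n/2) exp(−SS/(2σ²)), so the posterior is Inverse-Gamma(α + n/2, β + SS/2) = Inverse-Gamma(4, 52.51).
The mode of Inverse-Gamma(a, b) is b/(a+1) = 52.51/5 ≈ 10.502.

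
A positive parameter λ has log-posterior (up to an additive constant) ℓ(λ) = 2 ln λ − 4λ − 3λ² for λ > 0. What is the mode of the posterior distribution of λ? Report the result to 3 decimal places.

λ̂_MAP = 0.333

ℓ'(λ) = 2/λ − 4 − 6λ. Setting this to zero and multiplying by λ: 6λ² + 4λ − 2 = 0.
λ = (−4 + √(4² + 4·6·2)) / (2·6) = (−4 + √64) / 12 = (−4 + 8)/12 = 1/3.
ℓ''(λ) = −2/λ² − 6 < 0, confirming a maximum.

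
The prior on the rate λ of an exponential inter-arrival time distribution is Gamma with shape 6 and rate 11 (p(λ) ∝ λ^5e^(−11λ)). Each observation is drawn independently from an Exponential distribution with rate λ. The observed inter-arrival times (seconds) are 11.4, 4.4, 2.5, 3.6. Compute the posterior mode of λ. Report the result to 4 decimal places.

The Exponential(rate=λ) likelihood is ∝ λ^n e^(−λΣtᵢ). Here n = 4 and Σtᵢ = 11.4 + 4.4 + 2.5 + 3.6 = 21.9.
Posterior ∝ λ^5e^(−11λ) · λ^4e^(−21.9λ) = λ^9e^(−32.9λ), i.e. Gamma(10, 32.9).
Mode = (a−1)/b = 9/32.9 ≈ 0.2736.

λ̂_MAP = 0.2736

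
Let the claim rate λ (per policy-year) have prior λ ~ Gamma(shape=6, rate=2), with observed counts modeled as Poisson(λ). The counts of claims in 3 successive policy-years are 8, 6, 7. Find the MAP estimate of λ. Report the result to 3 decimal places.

Σxᵢ = 8+6+7 = 21, with n = 3.
Posterior ∝ λ^5e^(−2λ) · λ^21e^(−3λ) = λ^26e^(−5λ), i.e. Gamma(shape=27, rate=5).
The mode of a Gamma(a, b) with a ≥ 1 (shape–rate) is (a−1)/b = 26/5 ≈ 5.200.

λ̂_MAP = 5.200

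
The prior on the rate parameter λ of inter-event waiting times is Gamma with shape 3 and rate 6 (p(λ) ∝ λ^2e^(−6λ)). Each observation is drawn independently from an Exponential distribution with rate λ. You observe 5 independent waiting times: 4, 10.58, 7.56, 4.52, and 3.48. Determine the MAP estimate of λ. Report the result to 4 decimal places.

The Exponential(rate=λ) likelihood is ∝ λ^n e^(−λΣtᵢ). Here n = 5 and Σtᵢ = 4 + 10.58 + 7.56 + 4.52 + 3.48 = 30.14.
Posterior ∝ λ^2e^(−6λ) · λ^5e^(−30.14λ) = λ^7e^(−36.14λ), i.e. Gamma(8, 36.14).
Mode = (a−1)/b = 7/36.14 ≈ 0.1937.

λ̂_MAP = 0.1937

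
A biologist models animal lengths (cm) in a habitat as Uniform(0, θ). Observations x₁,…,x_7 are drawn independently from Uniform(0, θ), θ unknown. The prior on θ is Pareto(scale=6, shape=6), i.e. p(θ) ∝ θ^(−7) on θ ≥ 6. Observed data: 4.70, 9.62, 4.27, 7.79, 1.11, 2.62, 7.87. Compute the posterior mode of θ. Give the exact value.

θ̂_MAP = 9.62

The Uniform(0, θ) likelihood is θ^(−n) for θ ≥ max(xᵢ), zero otherwise. Here max(xᵢ) = 9.62.
Posterior ∝ θ^(−7) · θ^(−7) = θ^(−14) on θ ≥ max(6, 9.62) = 9.62.
This density is strictly decreasing in θ, so the posterior mode lies at the lower boundary of the support.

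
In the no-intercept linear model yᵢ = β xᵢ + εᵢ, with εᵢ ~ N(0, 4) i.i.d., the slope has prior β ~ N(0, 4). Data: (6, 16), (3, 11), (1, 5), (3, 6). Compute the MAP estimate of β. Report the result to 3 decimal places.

log p(β | y) = −Σ(yᵢ − βxᵢ)²/(2·4) − β²/(2·4) + const.
Setting the derivative to zero: Σxᵢ(yᵢ − βxᵢ)/4 − β/4 = 0, so β = Σxᵢyᵢ / (Σxᵢ² + σ²/τ²).
Σxᵢyᵢ = 6·16 + 3·11 + 1·5 + 3·6 = 152; Σxᵢ² = 55; σ²/τ² = 1.
β̂_MAP = 152 / (55 + 1) = 152/56 ≈ 2.714.

β̂_MAP = 2.714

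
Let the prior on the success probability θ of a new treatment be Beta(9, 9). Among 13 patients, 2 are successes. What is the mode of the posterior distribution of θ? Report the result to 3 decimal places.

Prior: Beta(9, 9).
Data: 2 successes in 13 trials. The binomial likelihood contributes θ^2(1−θ)^11, so the posterior is Beta(9+2, 9+11) = Beta(11, 20).
For Beta(a, b) with a, b > 1 the mode is (a−1)/(a+b−2) = 10/29 ≈ 0.345.

θ̂_MAP = 0.345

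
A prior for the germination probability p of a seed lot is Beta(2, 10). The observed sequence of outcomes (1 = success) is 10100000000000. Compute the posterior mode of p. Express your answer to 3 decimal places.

Prior: Beta(2, 10).
Data: 2 successes in 14 trials (from the sequence). The binomial likelihood contributes p^2(1−p)^12, so the posterior is Beta(2+2, 10+12) = Beta(4, 22).
For Beta(a, b) with a, b > 1 the mode is (a−1)/(a+b−2) = 3/24 ≈ 0.125.

p̂_MAP = 0.125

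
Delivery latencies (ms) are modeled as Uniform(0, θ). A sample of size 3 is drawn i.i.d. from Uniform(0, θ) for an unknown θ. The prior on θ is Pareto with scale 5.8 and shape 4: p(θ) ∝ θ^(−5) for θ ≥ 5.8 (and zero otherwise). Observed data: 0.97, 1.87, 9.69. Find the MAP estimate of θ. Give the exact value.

θ̂_MAP = 9.69

The Uniform(0, θ) likelihood is θ^(−n) for θ ≥ max(xᵢ), zero otherwise. Here max(xᵢ) = 9.69.
Posterior ∝ θ^(−5) · θ^(−3) = θ^(−8) on θ ≥ max(5.8, 9.69) = 9.69.
This density is strictly decreasing in θ, so the posterior mode lies at the lower boundary of the support.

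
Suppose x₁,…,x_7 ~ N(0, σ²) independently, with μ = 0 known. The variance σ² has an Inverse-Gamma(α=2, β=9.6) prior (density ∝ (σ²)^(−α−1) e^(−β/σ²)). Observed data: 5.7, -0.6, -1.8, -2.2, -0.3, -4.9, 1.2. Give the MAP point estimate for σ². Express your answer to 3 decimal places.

Sum of squared deviations about the known mean: SS = (5.7−0)² + (-0.6−0)² + (-1.8−0)² + (-2.2−0)² + (-0.3−0)² + (-4.9−0)² + (1.2−0)² = 66.47.
The Normal likelihood contributes (σ²)^(−n/2) exp(−SS/(2σ²)), so the posterior is Inverse-Gamma(α + n/2, β + SS/2) = Inverse-Gamma(5.5, 42.835).
The mode of Inverse-Gamma(a, b) is b/(a+1) = 42.835/6.5 ≈ 6.590.

σ̂²_MAP = 6.590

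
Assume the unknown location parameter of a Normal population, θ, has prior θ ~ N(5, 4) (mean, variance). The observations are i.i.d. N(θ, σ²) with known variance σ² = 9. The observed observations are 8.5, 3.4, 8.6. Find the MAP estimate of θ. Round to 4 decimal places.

θ̂_MAP = 6.0476

n = 3; x̄ = (8.5 + 3.4 + 8.6)/3 = 20.5/3 = 41/6 ≈ 6.8333.
For a Normal prior and Normal likelihood with known variance, the posterior is Normal; its mode equals its mean, the precision-weighted average.
Prior precision 1/σ₀² = 1/4 = 0.25; data precision n/σ² = 3/9 = 1/3.
θ̂ = (0.25·5 + (1/3)·(41/6)) / (0.25 + 1/3) = (127/36)/(7/12) = 127/21 ≈ 6.0476.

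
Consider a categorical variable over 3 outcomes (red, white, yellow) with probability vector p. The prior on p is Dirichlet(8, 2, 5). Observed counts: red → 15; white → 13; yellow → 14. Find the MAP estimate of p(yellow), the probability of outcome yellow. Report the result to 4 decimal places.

The posterior is Dirichlet(αᵢ + nᵢ) = Dirichlet(23, 15, 19).
For a Dirichlet(a₁,…,a_K) with all aᵢ > 1, the mode has j-th component (aⱼ − 1)/(Σaᵢ − K).
Here Σaᵢ = 57 and K = 3, so p(yellow) = (19 − 1)/(57 − 3) = 18/54 ≈ 0.3333.

MAP estimate of p(yellow) = 0.3333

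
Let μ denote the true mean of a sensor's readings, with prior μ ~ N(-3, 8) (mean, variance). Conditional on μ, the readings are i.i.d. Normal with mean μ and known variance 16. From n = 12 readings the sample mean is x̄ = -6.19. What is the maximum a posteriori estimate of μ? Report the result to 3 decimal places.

μ̂_MAP = -5.734

n = 12, x̄ = -6.19.
For a Normal prior and Normal likelihood with known variance, the posterior is Normal; its mode equals its mean, the precision-weighted average.
Prior precision 1/σ₀² = 1/8 = 0.125; data precision n/σ² = 12/16 = 0.75.
μ̂ = (0.125·(-3) + 0.75·(-6.19)) / (0.125 + 0.75) = (-5.0175)/0.875 = -2007/350 ≈ -5.734.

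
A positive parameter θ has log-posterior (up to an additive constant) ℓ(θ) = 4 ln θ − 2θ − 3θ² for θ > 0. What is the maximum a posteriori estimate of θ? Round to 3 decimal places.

θ̂_MAP = 0.667

ℓ'(θ) = 4/θ − 2 − 6θ. Setting this to zero and multiplying by θ: 6θ² + 2θ − 4 = 0.
θ = (−2 + √(2² + 4·6·4)) / (2·6) = (−2 + √100) / 12 = (−2 + 10)/12 = 2/3.
ℓ''(θ) = −4/θ² − 6 < 0, confirming a maximum.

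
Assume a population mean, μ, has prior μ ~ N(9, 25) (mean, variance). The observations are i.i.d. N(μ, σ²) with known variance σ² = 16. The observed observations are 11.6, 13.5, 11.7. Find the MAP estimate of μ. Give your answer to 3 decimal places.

μ̂_MAP = 11.692

n = 3; x̄ = (11.6 + 13.5 + 11.7)/3 = 36.8/3 = 184/15 ≈ 12.2667.
For a Normal prior and Normal likelihood with known variance, the posterior is Normal; its mode equals its mean, the precision-weighted average.
Prior precision 1/σ₀² = 1/25 = 0.04; data precision n/σ² = 3/16 = 0.1875.
μ̂ = (0.04·9 + 0.1875·(184/15)) / (0.04 + 0.1875) = 2.66/0.2275 = 152/13 ≈ 11.692.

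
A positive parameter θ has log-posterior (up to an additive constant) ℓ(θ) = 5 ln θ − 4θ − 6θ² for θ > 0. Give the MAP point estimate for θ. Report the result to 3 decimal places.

θ̂_MAP = 0.500

ℓ'(θ) = 5/θ − 4 − 12θ. Setting this to zero and multiplying by θ: 12θ² + 4θ − 5 = 0.
θ = (−4 + √(4² + 4·12·5)) / (2·12) = (−4 + √256) / 24 = (−4 + 16)/24 = 1/2.
ℓ''(θ) = −5/θ² − 12 < 0, confirming a maximum.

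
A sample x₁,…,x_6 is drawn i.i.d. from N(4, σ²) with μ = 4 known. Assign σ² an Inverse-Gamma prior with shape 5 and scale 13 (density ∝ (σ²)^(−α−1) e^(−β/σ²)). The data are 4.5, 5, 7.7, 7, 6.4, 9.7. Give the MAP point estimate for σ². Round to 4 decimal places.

σ̂²_MAP = 4.8994

Sum of squared deviations about the known mean: SS = (4.5−4)² + (5−4)² + (7.7−4)² + (7−4)² + (6.4−4)² + (9.7−4)² = 62.19.
The Normal likelihood contributes (σ²)^(−n/2) exp(−SS/(2σ²)), so the posterior is Inverse-Gamma(α + n/2, β + SS/2) = Inverse-Gamma(8, 44.095).
The mode of Inverse-Gamma(a, b) is b/(a+1) = 44.095/9 ≈ 4.8994.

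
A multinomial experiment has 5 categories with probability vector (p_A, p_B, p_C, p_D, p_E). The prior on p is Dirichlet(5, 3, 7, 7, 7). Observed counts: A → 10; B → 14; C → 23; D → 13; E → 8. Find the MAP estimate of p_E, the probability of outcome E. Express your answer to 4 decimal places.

MAP estimate of p_E = 0.1522

The posterior is Dirichlet(αᵢ + nᵢ) = Dirichlet(15, 17, 30, 20, 15).
For a Dirichlet(a₁,…,a_K) with all aᵢ > 1, the mode has j-th component (aⱼ − 1)/(Σaᵢ − K).
Here Σaᵢ = 97 and K = 5, so p_E = (15 − 1)/(97 − 5) = 14/92 ≈ 0.1522.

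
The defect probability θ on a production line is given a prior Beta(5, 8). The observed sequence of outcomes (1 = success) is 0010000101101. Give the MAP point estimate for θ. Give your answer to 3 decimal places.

Prior: Beta(5, 8).
Data: 5 successes in 13 trials (from the sequence). The binomial likelihood contributes θ^5(1−θ)^8, so the posterior is Beta(5+5, 8+8) = Beta(10, 16).
For Beta(a, b) with a, b > 1 the mode is (a−1)/(a+b−2) = 9/24 ≈ 0.375.

θ̂_MAP = 0.375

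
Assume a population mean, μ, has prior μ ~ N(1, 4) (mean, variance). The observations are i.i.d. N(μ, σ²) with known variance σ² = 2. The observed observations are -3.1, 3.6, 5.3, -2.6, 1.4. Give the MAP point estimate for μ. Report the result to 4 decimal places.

n = 5; x̄ = ((-3.1) + 3.6 + 5.3 + (-2.6) + 1.4)/5 = 4.6/5 = 0.92.
For a Normal prior and Normal likelihood with known variance, the posterior is Normal; its mode equals its mean, the precision-weighted average.
Prior precision 1/σ₀² = 1/4 = 0.25; data precision n/σ² = 5/2 = 2.5.
μ̂ = (0.25·1 + 2.5·0.92) / (0.25 + 2.5) = 2.55/2.75 = 51/55 ≈ 0.9273.

μ̂_MAP = 0.9273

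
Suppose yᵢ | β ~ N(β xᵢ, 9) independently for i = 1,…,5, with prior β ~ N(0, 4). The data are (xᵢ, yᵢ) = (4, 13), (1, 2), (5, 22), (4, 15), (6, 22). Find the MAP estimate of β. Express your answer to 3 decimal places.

log p(β | y) = −Σ(yᵢ − βxᵢ)²/(2·9) − β²/(2·4) + const.
Setting the derivative to zero: Σxᵢ(yᵢ − βxᵢ)/9 − β/4 = 0, so β = Σxᵢyᵢ / (Σxᵢ² + σ²/τ²).
Σxᵢyᵢ = 4·13 + 1·2 + 5·22 + 4·15 + 6·22 = 356; Σxᵢ² = 94; σ²/τ² = 2.25.
β̂_MAP = 356 / (94 + 2.25) = 356/96.25 ≈ 3.699.

β̂_MAP = 3.699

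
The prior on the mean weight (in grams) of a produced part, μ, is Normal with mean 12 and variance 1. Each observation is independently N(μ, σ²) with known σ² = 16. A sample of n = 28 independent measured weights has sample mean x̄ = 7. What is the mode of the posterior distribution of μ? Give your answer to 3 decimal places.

n = 28, x̄ = 7.
For a Normal prior and Normal likelihood with known variance, the posterior is Normal; its mode equals its mean, the precision-weighted average.
Prior precision 1/σ₀² = 1/1 = 1; data precision n/σ² = 28/16 = 1.75.
μ̂ = (1·12 + 1.75·7) / (1 + 1.75) = 24.25/2.75 = 97/11 ≈ 8.818.

μ̂_MAP = 8.818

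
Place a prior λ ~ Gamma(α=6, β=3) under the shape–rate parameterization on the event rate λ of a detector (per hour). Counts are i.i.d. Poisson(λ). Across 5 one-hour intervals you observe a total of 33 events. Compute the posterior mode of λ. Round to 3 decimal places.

Σxᵢ = 33, n = 5.
Posterior ∝ λ^5e^(−3λ) · λ^33e^(−5λ) = λ^38e^(−8λ), i.e. Gamma(shape=39, rate=8).
The mode of a Gamma(a, b) with a ≥ 1 (shape–rate) is (a−1)/b = 38/8 ≈ 4.750.

λ̂_MAP = 4.750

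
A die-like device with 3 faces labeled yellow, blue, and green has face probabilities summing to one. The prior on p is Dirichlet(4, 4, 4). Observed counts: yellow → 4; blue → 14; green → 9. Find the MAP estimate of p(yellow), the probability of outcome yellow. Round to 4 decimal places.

MAP estimate of p(yellow) = 0.1944

The posterior is Dirichlet(αᵢ + nᵢ) = Dirichlet(8, 18, 13).
For a Dirichlet(a₁,…,a_K) with all aᵢ > 1, the mode has j-th component (aⱼ − 1)/(Σaᵢ − K).
Here Σaᵢ = 39 and K = 3, so p(yellow) = (8 − 1)/(39 − 3) = 7/36 ≈ 0.1944.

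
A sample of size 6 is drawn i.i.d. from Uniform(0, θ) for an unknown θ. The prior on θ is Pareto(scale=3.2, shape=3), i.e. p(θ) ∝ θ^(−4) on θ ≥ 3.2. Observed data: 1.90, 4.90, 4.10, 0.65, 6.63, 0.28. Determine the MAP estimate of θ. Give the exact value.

The Uniform(0, θ) likelihood is θ^(−n) for θ ≥ max(xᵢ), zero otherwise. Here max(xᵢ) = 6.63.
Posterior ∝ θ^(−4) · θ^(−6) = θ^(−10) on θ ≥ max(3.2, 6.63) = 6.63.
This density is strictly decreasing in θ, so the posterior mode lies at the lower boundary of the support.

θ̂_MAP = 6.63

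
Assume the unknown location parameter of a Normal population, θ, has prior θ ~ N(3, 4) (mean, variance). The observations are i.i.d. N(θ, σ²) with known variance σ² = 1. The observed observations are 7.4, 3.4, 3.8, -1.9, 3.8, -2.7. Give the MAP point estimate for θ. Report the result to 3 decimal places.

n = 6; x̄ = (7.4 + 3.4 + 3.8 + (-1.9) + 3.8 + (-2.7))/6 = 13.8/6 = 2.3.
For a Normal prior and Normal likelihood with known variance, the posterior is Normal; its mode equals its mean, the precision-weighted average.
Prior precision 1/σ₀² = 1/4 = 0.25; data precision n/σ² = 6/1 = 6.
θ̂ = (0.25·3 + 6·2.3) / (0.25 + 6) = 14.55/6.25 = 2.328.

θ̂_MAP = 2.328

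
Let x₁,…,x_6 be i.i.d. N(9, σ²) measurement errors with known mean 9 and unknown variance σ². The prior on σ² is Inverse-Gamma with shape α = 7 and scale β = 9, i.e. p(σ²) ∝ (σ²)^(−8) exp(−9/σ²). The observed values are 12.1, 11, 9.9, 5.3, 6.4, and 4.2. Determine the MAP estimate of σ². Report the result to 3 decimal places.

Sum of squared deviations about the known mean: SS = (12.1−9)² + (11−9)² + (9.9−9)² + (5.3−9)² + (6.4−9)² + (4.2−9)² = 57.91.
The Normal likelihood contributes (σ²)^(−n/2) exp(−SS/(2σ²)), so the posterior is Inverse-Gamma(α + n/2, β + SS/2) = Inverse-Gamma(10, 37.955).
The mode of Inverse-Gamma(a, b) is b/(a+1) = 37.955/11 ≈ 3.450.

σ̂²_MAP = 3.450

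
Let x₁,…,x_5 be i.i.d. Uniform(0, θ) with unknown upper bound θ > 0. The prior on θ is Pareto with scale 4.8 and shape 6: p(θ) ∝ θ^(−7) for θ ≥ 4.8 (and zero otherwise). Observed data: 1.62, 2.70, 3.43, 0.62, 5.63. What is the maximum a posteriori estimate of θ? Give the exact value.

The Uniform(0, θ) likelihood is θ^(−n) for θ ≥ max(xᵢ), zero otherwise. Here max(xᵢ) = 5.63.
Posterior ∝ θ^(−7) · θ^(−5) = θ^(−12) on θ ≥ max(4.8, 5.63) = 5.63.
This density is strictly decreasing in θ, so the posterior mode lies at the lower boundary of the support.

θ̂_MAP = 5.63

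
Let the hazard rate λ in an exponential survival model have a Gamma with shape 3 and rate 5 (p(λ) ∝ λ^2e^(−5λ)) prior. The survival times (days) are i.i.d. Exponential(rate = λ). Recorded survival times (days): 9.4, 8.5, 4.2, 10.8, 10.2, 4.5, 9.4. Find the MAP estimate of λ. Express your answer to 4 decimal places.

The Exponential(rate=λ) likelihood is ∝ λ^n e^(−λΣtᵢ). Here n = 7 and Σtᵢ = 9.4 + 8.5 + 4.2 + 10.8 + 10.2 + 4.5 + 9.4 = 57.
Posterior ∝ λ^2e^(−5λ) · λ^7e^(−57λ) = λ^9e^(−62λ), i.e. Gamma(10, 62).
Mode = (a−1)/b = 9/62 ≈ 0.1452.

λ̂_MAP = 0.1452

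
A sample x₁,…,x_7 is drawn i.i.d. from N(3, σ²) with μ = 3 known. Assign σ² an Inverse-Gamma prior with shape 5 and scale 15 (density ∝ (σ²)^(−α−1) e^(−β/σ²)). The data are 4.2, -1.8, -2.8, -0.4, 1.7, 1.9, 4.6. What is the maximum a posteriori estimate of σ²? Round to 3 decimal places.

Sum of squared deviations about the known mean: SS = (4.2−3)² + (-1.8−3)² + (-2.8−3)² + (-0.4−3)² + (1.7−3)² + (1.9−3)² + (4.6−3)² = 75.14.
The Normal likelihood contributes (σ²)^(−n/2) exp(−SS/(2σ²)), so the posterior is Inverse-Gamma(α + n/2, β + SS/2) = Inverse-Gamma(8.5, 52.57).
The mode of Inverse-Gamma(a, b) is b/(a+1) = 52.57/9.5 ≈ 5.534.

σ̂²_MAP = 5.534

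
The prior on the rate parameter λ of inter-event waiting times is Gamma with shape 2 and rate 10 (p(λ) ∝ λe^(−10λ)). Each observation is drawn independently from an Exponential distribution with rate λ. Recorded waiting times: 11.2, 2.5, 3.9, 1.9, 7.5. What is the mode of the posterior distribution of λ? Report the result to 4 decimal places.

λ̂_MAP = 0.1622

The Exponential(rate=λ) likelihood is ∝ λ^n e^(−λΣtᵢ). Here n = 5 and Σtᵢ = 11.2 + 2.5 + 3.9 + 1.9 + 7.5 = 27.
Posterior ∝ λe^(−10λ) · λ^5e^(−27λ) = λ^6e^(−37λ), i.e. Gamma(7, 37).
Mode = (a−1)/b = 6/37 ≈ 0.1622.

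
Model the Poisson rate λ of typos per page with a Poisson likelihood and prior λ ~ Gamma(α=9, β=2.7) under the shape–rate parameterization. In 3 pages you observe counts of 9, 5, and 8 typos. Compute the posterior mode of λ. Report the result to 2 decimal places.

Σxᵢ = 9+5+8 = 22, with n = 3.
Posterior ∝ λ^8e^(−2.7λ) · λ^22e^(−3λ) = λ^30e^(−5.7λ), i.e. Gamma(shape=31, rate=5.7).
The mode of a Gamma(a, b) with a ≥ 1 (shape–rate) is (a−1)/b = 30/5.7 ≈ 5.26.

λ̂_MAP = 5.26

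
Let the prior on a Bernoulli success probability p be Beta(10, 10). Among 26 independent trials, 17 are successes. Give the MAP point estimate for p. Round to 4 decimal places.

p̂_MAP = 0.5909

Prior: Beta(10, 10).
Data: 17 successes in 26 trials. The binomial likelihood contributes p^17(1−p)^9, so the posterior is Beta(10+17, 10+9) = Beta(27, 19).
For Beta(a, b) with a, b > 1 the mode is (a−1)/(a+b−2) = 26/44 ≈ 0.5909.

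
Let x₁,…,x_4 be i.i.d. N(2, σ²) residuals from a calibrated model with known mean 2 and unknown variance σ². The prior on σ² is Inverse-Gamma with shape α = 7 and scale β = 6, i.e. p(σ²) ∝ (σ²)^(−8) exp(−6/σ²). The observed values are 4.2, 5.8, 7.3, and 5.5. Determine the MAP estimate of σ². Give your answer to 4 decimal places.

σ̂²_MAP = 3.5810

Sum of squared deviations about the known mean: SS = (4.2−2)² + (5.8−2)² + (7.3−2)² + (5.5−2)² = 59.62.
The Normal likelihood contributes (σ²)^(−n/2) exp(−SS/(2σ²)), so the posterior is Inverse-Gamma(α + n/2, β + SS/2) = Inverse-Gamma(9, 35.81).
The mode of Inverse-Gamma(a, b) is b/(a+1) = 35.81/10 ≈ 3.5810.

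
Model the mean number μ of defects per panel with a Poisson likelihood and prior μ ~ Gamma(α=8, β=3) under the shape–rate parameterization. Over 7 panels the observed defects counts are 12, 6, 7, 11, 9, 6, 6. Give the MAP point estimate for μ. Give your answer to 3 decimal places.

Σxᵢ = 12+6+7+11+9+6+6 = 57, with n = 7.
Posterior ∝ μ^7e^(−3μ) · μ^57e^(−7μ) = μ^64e^(−10μ), i.e. Gamma(shape=65, rate=10).
The mode of a Gamma(a, b) with a ≥ 1 (shape–rate) is (a−1)/b = 64/10 ≈ 6.400.

μ̂_MAP = 6.400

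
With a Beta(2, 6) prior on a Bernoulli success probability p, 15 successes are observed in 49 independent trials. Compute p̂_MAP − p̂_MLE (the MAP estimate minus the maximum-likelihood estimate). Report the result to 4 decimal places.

MAP − MLE = -0.0152

Posterior is Beta(17, 40); MAP = (17−1)/(57−2) = 16/55 ≈ 0.29091.
MLE ignores the prior: p̂_MLE = k/n = 15/49 ≈ 0.30612.
Difference = 16/55 − 15/49 = -41/2695 ≈ -0.0152.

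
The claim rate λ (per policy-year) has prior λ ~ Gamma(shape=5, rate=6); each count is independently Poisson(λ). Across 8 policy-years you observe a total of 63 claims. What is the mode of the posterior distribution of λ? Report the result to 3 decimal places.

λ̂_MAP = 4.786

Σxᵢ = 63, n = 8.
Posterior ∝ λ^4e^(−6λ) · λ^63e^(−8λ) = λ^67e^(−14λ), i.e. Gamma(shape=68, rate=14).
The mode of a Gamma(a, b) with a ≥ 1 (shape–rate) is (a−1)/b = 67/14 ≈ 4.786.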